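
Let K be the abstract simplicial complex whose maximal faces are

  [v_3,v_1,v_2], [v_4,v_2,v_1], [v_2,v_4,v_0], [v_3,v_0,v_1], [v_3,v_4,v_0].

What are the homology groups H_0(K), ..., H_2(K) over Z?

Order the vertices as v_0 < v_1 < v_2 < v_3 < v_4. Listing each simplex with vertices in this order, K has dimension 2 with simplices:

  0-simplices (5): [v_0], [v_1], [v_2], [v_3], [v_4]
  1-simplices (10): [v_0,v_1], [v_0,v_2], [v_0,v_3], [v_0,v_4], [v_1,v_2], [v_1,v_3], [v_1,v_4], [v_2,v_3], [v_2,v_4], [v_3,v_4]
  2-simplices (5): [v_0,v_1,v_3], [v_0,v_2,v_4], [v_0,v_3,v_4], [v_1,v_2,v_3], [v_1,v_2,v_4]

so the chain groups are C_0 ≅ Z^5, C_1 ≅ Z^10, C_2 ≅ Z^5.

∂_1: C_1 → C_0 sends each edge [p,q] (with p < q) to q − p. For instance
  ∂[v_0,v_4] = [v_4] − [v_0].
The resulting 5×10 matrix has rank 4, and its Smith normal form has invariant factors (1,1,1,1).

∂_2: C_2 → C_1 maps a triangle to the signed sum of its edges. For instance
  ∂[v_0,v_2,v_4] = [v_2,v_4] − [v_0,v_4] + [v_0,v_2],
  ∂[v_0,v_1,v_3] = [v_1,v_3] − [v_0,v_3] + [v_0,v_1].
This gives a 10×5 integer matrix of rank 5; reducing to Smith normal form yields diagonal entries (1,1,1,1,1).

Computing H_k = (kernel of ∂_k) / (image of ∂_{k+1}):

  H_0: rank C_0 − rank ∂_1 = 5 − 4 = 1, and the invariant factors of ∂_1 are all 1, so H_0 ≅ Z.
  H_1: rank ker ∂_1 − rank ∂_2 = (10 − 4) − 5 = 1, and the invariant factors of ∂_2 are all 1, so H_1 ≅ Z.
  H_2: rank ker ∂_2 − rank ∂_3 = (5 − 5) − 0 = 0, and there is no ∂_3, so H_2 ≅ 0.

(K is a triangulation of the Möbius band.)

H_0 = Z,  H_1 = Z,  H_2 = 0.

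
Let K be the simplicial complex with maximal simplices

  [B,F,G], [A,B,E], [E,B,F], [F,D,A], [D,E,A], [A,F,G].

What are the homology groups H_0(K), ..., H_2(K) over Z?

Order the vertices as A < B < D < E < F < G. Listing each simplex with vertices in this order, K has dimension 2 with simplices:

  0-simplices (6): A, B, D, E, F, G
  1-simplices (12): AB, AD, AE, AF, AG, BE, BF, BG, DE, DF, EF, FG
  2-simplices (6): ABE, ADE, ADF, AFG, BEF, BFG

Hence C_0 ≅ Z^6, C_1 ≅ Z^12, C_2 ≅ Z^6.

The boundary map ∂_1: C_1 → C_0 maps an edge to its endpoints' difference, ∂[p,q] = q − p. For instance
  ∂AD = D − A.
The 6×12 boundary matrix has rank 5 and Smith normal form diag(1,1,1,1,1).

Boundary ∂_2: C_2 → C_1 sends each 2-simplex [p,q,r] to [q,r] − [p,r] + [p,q]. For instance
  ∂BFG = FG − BG + BF,
  ∂BEF = EF − BF + BE.
The resulting 12×6 matrix has rank 6, and its Smith normal form has invariant factors (1,1,1,1,1,1).

From H_k ≅ ker(∂_k) / im(∂_{k+1}) we obtain:

  H_0: rank C_0 − rank ∂_1 = 6 − 5 = 1, and the invariant factors of ∂_1 are all 1, so H_0 ≅ Z.
  H_1: rank ker ∂_1 − rank ∂_2 = (12 − 5) − 6 = 1, and the invariant factors of ∂_2 are all 1, so H_1 ≅ Z.
  H_2: rank ker ∂_2 − rank ∂_3 = (6 − 6) − 0 = 0, and there is no ∂_3, so H_2 ≅ 0.

As a check, the Euler characteristic is 6 − 12 + 6 = 0, which agrees with 1 − 1 + 0 = 0.

H_0 = Z,  H_1 = Z,  H_2 = 0.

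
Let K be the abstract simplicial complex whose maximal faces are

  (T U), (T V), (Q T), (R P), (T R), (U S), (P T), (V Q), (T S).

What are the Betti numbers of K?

K has 7 vertices, 9 edges.
rank ∂_0 = 0, rank ∂_1 = 6 ⇒ b_0 = 7 − 0 − 6 = 1; all invariant factors of ∂_1 are 1 so no torsion. So H_0 = Z.
rank ∂_1 = 6, rank ∂_2 = 0 ⇒ b_1 = 9 − 6 − 0 = 3. So H_1 = Z^3.

b_0 = 1, b_1 = 3.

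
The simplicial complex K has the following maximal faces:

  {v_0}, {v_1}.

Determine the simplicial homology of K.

H_0 ≅ Z^2.

We work with the vertex ordering v_0 < v_1. The simplices of K, each written with vertices in increasing order, are:

  0-simplices (2): [v_0], [v_1]

giving chain groups C_0 ≅ Z^2.

From H_k ≅ ker(∂_k) / im(∂_{k+1}) we obtain:

  H_0: rank C_0 − rank ∂_1 = 2 − 0 = 2, and there is no ∂_1, so H_0 ≅ Z^2.

(K is a triangulation of a set of 2 points.)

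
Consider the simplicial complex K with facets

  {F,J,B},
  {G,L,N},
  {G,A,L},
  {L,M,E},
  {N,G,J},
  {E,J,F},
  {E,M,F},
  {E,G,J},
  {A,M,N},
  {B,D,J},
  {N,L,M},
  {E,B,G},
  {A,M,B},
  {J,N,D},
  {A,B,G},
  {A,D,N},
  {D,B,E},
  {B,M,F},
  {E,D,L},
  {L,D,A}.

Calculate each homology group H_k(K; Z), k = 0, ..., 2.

Fix the vertex order A < B < D < E < F < G < J < L < M < N and write every simplex with vertices in increasing order. Then dim K = 2 and the simplices of K are:

  0-simplices (10): A, B, D, E, F, G, J, L, M, N
  1-simplices (30): AB, AD, AG, AL, AM, AN, BD, BE, BF, BG, BJ, BM, DE, DJ, DL, DN, EF, EG, EJ, EL, EM, FJ, FM, GJ, GL, GN, JN, LM, LN, MN
  2-simplices (20): ABG, ABM, ADL, ADN, AGL, AMN, BDE, BDJ, BEG, BFJ, BFM, DEL, DJN, EFJ, EFM, EGJ, ELM, GJN, GLN, LMN

Hence C_0 ≅ Z^10, C_1 ≅ Z^30, C_2 ≅ Z^20.

Boundary ∂_1: C_1 → C_0 sends each edge [p,q] (with p < q) to q − p.
As a 10×30 matrix over Z this has rank 9, with invariant factors (1,1,1,1,1,1,1,1,1).

∂_2: C_2 → C_1 acts by ∂[p,q,r] = [q,r] − [p,r] + [p,q]. For instance
  ∂BFJ = FJ − BJ + BF,
  ∂BFM = FM − BM + BF.
As a 30×20 matrix over Z this has rank 20, with invariant factors (1,1,1,1,1,1,1,1,1,1,1,1,1,1,1,1,1,1,1,2).

Computing H_k = (kernel of ∂_k) / (image of ∂_{k+1}):

  H_0: rank C_0 − rank ∂_1 = 10 − 9 = 1, and the invariant factors of ∂_1 are all 1, so H_0 = Z.
  H_1: rank ker ∂_1 − rank ∂_2 = (30 − 9) − 20 = 1, and ∂_2 has invariant factor 2 > 1, so H_1 = Z ⊕ Z/2Z.
  H_2: rank ker ∂_2 − rank ∂_3 = (20 − 20) − 0 = 0, and there is no ∂_3, so H_2 = 0.

(K is a triangulation of the Klein bottle.)

H_0 ≅ Z,  H_1 ≅ Z ⊕ Z/2Z,  H_2 = 0.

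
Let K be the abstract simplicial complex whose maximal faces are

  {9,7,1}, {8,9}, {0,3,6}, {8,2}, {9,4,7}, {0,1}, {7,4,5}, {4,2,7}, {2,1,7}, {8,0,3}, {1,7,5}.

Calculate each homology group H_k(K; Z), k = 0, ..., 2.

Order the vertices as 0 < 1 < 2 < 3 < 4 < 5 < 6 < 7 < 8 < 9. Listing each simplex with vertices in this order, K has dimension 2 with simplices:

  0-simplices (10): [0], [1], [2], [3], [4], [5], [6], [7], [8], [9]
  1-simplices (19): [0,1], [0,3], [0,6], [0,8], [1,2], [1,5], [1,7], [1,9], [2,4], [2,7], [2,8], [3,6], [3,8], [4,5], [4,7], [4,9], [5,7], [7,9], [8,9]
  2-simplices (8): [0,3,6], [0,3,8], [1,2,7], [1,5,7], [1,7,9], [2,4,7], [4,5,7], [4,7,9]

Hence C_0 ≅ Z^10, C_1 ≅ Z^19, C_2 ≅ Z^8.

∂_1: C_1 → C_0 maps an edge to its endpoints' difference, ∂[p,q] = q − p. For instance
  ∂[1,7] = [7] − [1].
As a 10×19 matrix over Z this has rank 9, with invariant factors (1,1,1,1,1,1,1,1,1).

Boundary ∂_2: C_2 → C_1 maps a triangle to the signed sum of its edges. For instance
  ∂[4,5,7] = [5,7] − [4,7] + [4,5],
  ∂[0,3,8] = [3,8] − [0,8] + [0,3].
The resulting 19×8 matrix has rank 8, and its Smith normal form has invariant factors (1,1,1,1,1,1,1,1).

Computing H_k = (kernel of ∂_k) / (image of ∂_{k+1}):

  H_0: rank C_0 − rank ∂_1 = 10 − 9 = 1, and the invariant factors of ∂_1 are all 1, so H_0 ≅ Z.
  H_1: rank ker ∂_1 − rank ∂_2 = (19 − 9) − 8 = 2, and the invariant factors of ∂_2 are all 1, so H_1 ≅ Z^2.
  H_2: rank ker ∂_2 − rank ∂_3 = (8 − 8) − 0 = 0, and there is no ∂_3, so H_2 ≅ 0.

H_0 ≅ Z,  H_1 ≅ Z^2,  H_2 = 0.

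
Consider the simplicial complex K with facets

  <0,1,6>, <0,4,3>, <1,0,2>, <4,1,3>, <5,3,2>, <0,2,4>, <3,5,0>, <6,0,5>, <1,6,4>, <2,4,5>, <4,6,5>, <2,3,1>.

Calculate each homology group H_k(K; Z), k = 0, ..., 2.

Fix the vertex order 0 < 1 < 2 < 3 < 4 < 5 < 6 and write every simplex with vertices in increasing order. Then dim K = 2 and the simplices of K are:

  0-simplices (7): [0], [1], [2], [3], [4], [5], [6]
  1-simplices (18): [0,1], [0,2], [0,3], [0,4], [0,5], [0,6], [1,2], [1,3], [1,4], [1,6], [2,3], [2,4], [2,5], [3,4], [3,5], [4,5], [4,6], [5,6]
  2-simplices (12): [0,1,2], [0,1,6], [0,2,4], [0,3,4], [0,3,5], [0,5,6], [1,2,3], [1,3,4], [1,4,6], [2,3,5], [2,4,5], [4,5,6]

giving chain groups C_0 ≅ Z^7, C_1 ≅ Z^18, C_2 ≅ Z^12.

Boundary ∂_1: C_1 → C_0 sends each edge [p,q] (with p < q) to q − p. For instance
  ∂[1,3] = [3] − [1].
The resulting 7×18 matrix has rank 6, and its Smith normal form has invariant factors (1,1,1,1,1,1).

Boundary ∂_2: C_2 → C_1 sends each 2-simplex [p,q,r] to [q,r] − [p,r] + [p,q]. For instance
  ∂[2,3,5] = [3,5] − [2,5] + [2,3],
  ∂[0,1,6] = [1,6] − [0,6] + [0,1].
As a 18×12 matrix over Z this has rank 12, with invariant factors (1,1,1,1,1,1,1,1,1,1,1,2).

From H_k ≅ ker(∂_k) / im(∂_{k+1}) we obtain:

  H_0: rank C_0 − rank ∂_1 = 7 − 6 = 1, and the invariant factors of ∂_1 are all 1, so H_0 ≅ Z.
  H_1: rank ker ∂_1 − rank ∂_2 = (18 − 6) − 12 = 0, and ∂_2 has invariant factor 2 > 1, so H_1 ≅ Z/2.
  H_2: rank ker ∂_2 − rank ∂_3 = (12 − 12) − 0 = 0, and there is no ∂_3, so H_2 ≅ 0.

As a check, the Euler characteristic is 7 − 18 + 12 = 1, which agrees with 1 − 0 + 0 = 1.
(K is a triangulation of the real projective plane RP^2.)

H_0 = Z,  H_1 = Z/2,  H_2 = 0.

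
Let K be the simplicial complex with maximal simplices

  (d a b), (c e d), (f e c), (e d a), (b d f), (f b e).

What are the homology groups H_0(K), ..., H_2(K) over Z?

Take the total order a < b < c < d < e < f on the vertex set. Then K (dimension 2) consists of the simplices:

  0-simplices (6): a, b, c, d, e, f
  1-simplices (12): ab, ad, ae, bd, be, bf, cd, ce, cf, de, df, ef
  2-simplices (6): abd, ade, bdf, bef, cde, cef

giving chain groups C_0 ≅ Z^6, C_1 ≅ Z^12, C_2 ≅ Z^6.

The boundary map ∂_1: C_1 → C_0 is given by ∂[p,q] = [q] − [p]. For instance
  ∂be = e − b.
As a 6×12 matrix over Z this has rank 5, with invariant factors (1,1,1,1,1).

The boundary map ∂_2: C_2 → C_1 acts by ∂[p,q,r] = [q,r] − [p,r] + [p,q]. For instance
  ∂cef = ef − cf + ce,
  ∂bdf = df − bf + bd.
The 12×6 boundary matrix has rank 6 and Smith normal form diag(1,1,1,1,1,1).

Computing H_k = (kernel of ∂_k) / (image of ∂_{k+1}):

  H_0: rank C_0 − rank ∂_1 = 6 − 5 = 1, and the invariant factors of ∂_1 are all 1, so H_0 ≅ Z.
  H_1: rank ker ∂_1 − rank ∂_2 = (12 − 5) − 6 = 1, and the invariant factors of ∂_2 are all 1, so H_1 ≅ Z.
  H_2: rank ker ∂_2 − rank ∂_3 = (6 − 6) − 0 = 0, and there is no ∂_3, so H_2 ≅ 0.

As a check, the Euler characteristic is 6 − 12 + 6 = 0, which agrees with 1 − 1 + 0 = 0.

H_0 ≅ Z,  H_1 ≅ Z,  H_2 = 0.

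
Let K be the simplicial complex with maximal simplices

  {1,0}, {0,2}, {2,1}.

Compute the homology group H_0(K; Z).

Order the vertices as 0 < 1 < 2. Listing each simplex with vertices in this order, K has dimension 1 with simplices:

  0-simplices (3): [0], [1], [2]
  1-simplices (3): [0,1], [0,2], [1,2]

Hence C_0 ≅ Z^3, C_1 ≅ Z^3.

The boundary map ∂_1: C_1 → C_0 maps an edge to its endpoints' difference, ∂[p,q] = q − p.
The resulting 3×3 matrix has rank 2, and its Smith normal form has invariant factors (1,1).

Now H_k = ker ∂_k / im ∂_{k+1}, so:

  H_0: rank C_0 − rank ∂_1 = 3 − 2 = 1, and the invariant factors of ∂_1 are all 1, so H_0 ≅ Z.

H_0 ≅ Z.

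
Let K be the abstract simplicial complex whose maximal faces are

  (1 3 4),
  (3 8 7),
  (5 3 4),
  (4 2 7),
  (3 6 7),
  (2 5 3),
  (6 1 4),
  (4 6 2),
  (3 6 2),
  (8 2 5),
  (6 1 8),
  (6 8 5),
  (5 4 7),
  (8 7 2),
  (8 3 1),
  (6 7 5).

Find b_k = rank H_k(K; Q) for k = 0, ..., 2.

We work with the vertex ordering 1 < 2 < 3 < 4 < 5 < 6 < 7 < 8. The simplices of K, each written with vertices in increasing order, are:

  0-simplices (8): [1], [2], [3], [4], [5], [6], [7], [8]
  1-simplices (24): (24 of them)
  2-simplices (16): [1,3,4], [1,3,8], [1,4,6], [1,6,8], [2,3,5], [2,3,6], [2,4,6], [2,4,7], [2,5,8], [2,7,8], [3,4,5], [3,6,7], [3,7,8], [4,5,7], [5,6,7], [5,6,8]

Hence C_0 ≅ Z^8, C_1 ≅ Z^24, C_2 ≅ Z^16.

The boundary map ∂_1: C_1 → C_0 maps an edge to its endpoints' difference, ∂[p,q] = q − p. For instance
  ∂[3,6] = [6] − [3].
The 8×24 boundary matrix has rank 7 and Smith normal form diag(1,1,1,1,1,1,1).

∂_2: C_2 → C_1 acts by ∂[p,q,r] = [q,r] − [p,r] + [p,q]. For instance
  ∂[5,6,7] = [6,7] − [5,7] + [5,6],
  ∂[3,4,5] = [4,5] − [3,5] + [3,4].
This gives a 24×16 integer matrix of rank 15; reducing to Smith normal form yields diagonal entries (1,1,1,1,1,1,1,1,1,1,1,1,1,1,1).

Computing H_k = (kernel of ∂_k) / (image of ∂_{k+1}):

  H_0: rank C_0 − rank ∂_1 = 8 − 7 = 1, and the invariant factors of ∂_1 are all 1, so H_0 = Z.
  H_1: rank ker ∂_1 − rank ∂_2 = (24 − 7) − 15 = 2, and the invariant factors of ∂_2 are all 1, so H_1 = Z^2.
  H_2: rank ker ∂_2 − rank ∂_3 = (16 − 15) − 0 = 1, and there is no ∂_3, so H_2 = Z.

As a check, the Euler characteristic is 8 − 24 + 16 = 0, which agrees with 1 − 2 + 1 = 0.

Hence the Betti numbers are b_0 = 1, b_1 = 2, b_2 = 1.

b_0 = 1, b_1 = 2, b_2 = 1.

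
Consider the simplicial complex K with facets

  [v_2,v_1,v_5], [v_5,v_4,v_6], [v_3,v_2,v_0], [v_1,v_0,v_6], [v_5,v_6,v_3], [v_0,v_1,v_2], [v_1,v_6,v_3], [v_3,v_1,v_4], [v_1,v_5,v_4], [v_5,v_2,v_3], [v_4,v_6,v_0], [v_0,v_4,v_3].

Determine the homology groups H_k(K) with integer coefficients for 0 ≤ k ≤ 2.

Take the total order v_0 < v_1 < v_2 < v_3 < v_4 < v_5 < v_6 on the vertex set. Then K (dimension 2) consists of the simplices:

  0-simplices (7): [v_0], [v_1], [v_2], [v_3], [v_4], [v_5], [v_6]
  1-simplices (18): (18 of them)
  2-simplices (12): (12 of them)

so the chain groups are C_0 ≅ Z^7, C_1 ≅ Z^18, C_2 ≅ Z^12.

∂_1: C_1 → C_0 maps an edge to its endpoints' difference, ∂[p,q] = q − p. For instance
  ∂[v_2,v_5] = [v_5] − [v_2].
As a 7×18 matrix over Z this has rank 6, with invariant factors (1,1,1,1,1,1).

Boundary ∂_2: C_2 → C_1 acts by ∂[p,q,r] = [q,r] − [p,r] + [p,q]. For instance
  ∂[v_0,v_2,v_3] = [v_2,v_3] − [v_0,v_3] + [v_0,v_2],
  ∂[v_4,v_5,v_6] = [v_5,v_6] − [v_4,v_6] + [v_4,v_5].
This gives a 18×12 integer matrix of rank 12; reducing to Smith normal form yields diagonal entries (1,1,1,1,1,1,1,1,1,1,1,2).

Computing H_k = (kernel of ∂_k) / (image of ∂_{k+1}):

  H_0: rank C_0 − rank ∂_1 = 7 − 6 = 1, and the invariant factors of ∂_1 are all 1, so H_0 ≅ Z.
  H_1: rank ker ∂_1 − rank ∂_2 = (18 − 6) − 12 = 0, and ∂_2 has invariant factor 2 > 1, so H_1 ≅ Z/2.
  H_2: rank ker ∂_2 − rank ∂_3 = (12 − 12) − 0 = 0, and there is no ∂_3, so H_2 ≅ 0.

As a check, the Euler characteristic is 7 − 18 + 12 = 1, which agrees with 1 − 0 + 0 = 1.

H_0 = Z,  H_1 = Z/2,  H_2 = 0.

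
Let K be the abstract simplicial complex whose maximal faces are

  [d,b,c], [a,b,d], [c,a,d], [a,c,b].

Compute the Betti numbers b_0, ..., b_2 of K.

b_0 = 1, b_1 = 0, b_2 = 1.

Take the total order a < b < c < d on the vertex set. Then K (dimension 2) consists of the simplices:

  0-simplices (4): a, b, c, d
  1-simplices (6): ab, ac, ad, bc, bd, cd
  2-simplices (4): abc, abd, acd, bcd

giving chain groups C_0 ≅ Z^4, C_1 ≅ Z^6, C_2 ≅ Z^4.

Boundary ∂_1: C_1 → C_0 is given by ∂[p,q] = [q] − [p]. For instance
  ∂ab = b − a.
The resulting 4×6 matrix has rank 3, and its Smith normal form has invariant factors (1,1,1).

The boundary map ∂_2: C_2 → C_1 maps a triangle to the signed sum of its edges. For instance
  ∂acd = cd − ad + ac,
  ∂abc = bc − ac + ab.
This gives a 6×4 integer matrix of rank 3; reducing to Smith normal form yields diagonal entries (1,1,1).

Reading off H_k = ker ∂_k / im ∂_{k+1}:

  H_0: rank C_0 − rank ∂_1 = 4 − 3 = 1, and the invariant factors of ∂_1 are all 1, so H_0 = Z.
  H_1: rank ker ∂_1 − rank ∂_2 = (6 − 3) − 3 = 0, and the invariant factors of ∂_2 are all 1, so H_1 = 0.
  H_2: rank ker ∂_2 − rank ∂_3 = (4 − 3) − 0 = 1, and there is no ∂_3, so H_2 = Z.

(K is a triangulation of the 2-sphere S^2.)

Hence the Betti numbers are b_0 = 1, b_1 = 0, b_2 = 1.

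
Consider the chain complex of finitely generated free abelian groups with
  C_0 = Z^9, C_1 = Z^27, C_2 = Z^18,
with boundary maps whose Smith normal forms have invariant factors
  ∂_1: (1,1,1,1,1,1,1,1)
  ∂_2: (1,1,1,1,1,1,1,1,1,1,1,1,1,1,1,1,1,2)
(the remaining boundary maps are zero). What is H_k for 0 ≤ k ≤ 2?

H_0: b_0 = 9 − 0 − 8 = 1; torsion from ∂_1 factors > 1: none. So H_0 ≅ Z.
H_1: b_1 = 27 − 8 − 18 = 1; torsion from ∂_2 factors > 1: [2]. So H_1 ≅ Z × Z/2.
H_2: b_2 = 18 − 18 − 0 = 0; torsion from ∂_3 factors > 1: none. So H_2 ≅ 0.

H_0 ≅ Z,  H_1 ≅ Z × Z/2,  H_2 = 0.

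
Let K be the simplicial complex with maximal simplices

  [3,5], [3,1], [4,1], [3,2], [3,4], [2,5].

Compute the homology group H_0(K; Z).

H_0 = Z.

We work with the vertex ordering 1 < 2 < 3 < 4 < 5. The simplices of K, each written with vertices in increasing order, are:

  0-simplices (5): [1], [2], [3], [4], [5]
  1-simplices (6): [1,3], [1,4], [2,3], [2,5], [3,4], [3,5]

giving chain groups C_0 ≅ Z^5, C_1 ≅ Z^6.

∂_1: C_1 → C_0 is given by ∂[p,q] = [q] − [p]. For instance
  ∂[1,4] = [4] − [1].
This gives a 5×6 integer matrix of rank 4; reducing to Smith normal form yields diagonal entries (1,1,1,1).

From H_k ≅ ker(∂_k) / im(∂_{k+1}) we obtain:

  H_0: rank C_0 − rank ∂_1 = 5 − 4 = 1, and the invariant factors of ∂_1 are all 1, so H_0 ≅ Z.

(K is a triangulation of a wedge of 2 circles.)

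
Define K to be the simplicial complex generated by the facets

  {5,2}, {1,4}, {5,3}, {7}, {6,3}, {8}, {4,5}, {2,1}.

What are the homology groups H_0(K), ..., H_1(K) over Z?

H_0 ≅ Z^3,  H_1 ≅ Z.

K has 8 vertices, 6 edges.
rank ∂_0 = 0, rank ∂_1 = 5 ⇒ b_0 = 8 − 0 − 5 = 3; all invariant factors of ∂_1 are 1 so no torsion. So H_0 = Z^3.
rank ∂_1 = 5, rank ∂_2 = 0 ⇒ b_1 = 6 − 5 − 0 = 1. So H_1 = Z.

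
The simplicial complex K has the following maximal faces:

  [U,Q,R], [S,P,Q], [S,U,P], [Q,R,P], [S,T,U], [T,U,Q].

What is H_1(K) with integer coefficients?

Order the vertices as P < Q < R < S < T < U. Listing each simplex with vertices in this order, K has dimension 2 with simplices:

  0-simplices (6): P, Q, R, S, T, U
  1-simplices (12): PQ, PR, PS, PU, QR, QS, QT, QU, RU, ST, SU, TU
  2-simplices (6): PQR, PQS, PSU, QRU, QTU, STU

Hence C_0 ≅ Z^6, C_1 ≅ Z^12, C_2 ≅ Z^6.

The boundary map ∂_1: C_1 → C_0 is given by ∂[p,q] = [q] − [p]. For instance
  ∂RU = U − R.
As a 6×12 matrix over Z this has rank 5, with invariant factors (1,1,1,1,1).

∂_2: C_2 → C_1 sends each 2-simplex [p,q,r] to [q,r] − [p,r] + [p,q]. For instance
  ∂PQS = QS − PS + PQ,
  ∂PSU = SU − PU + PS.
As a 12×6 matrix over Z this has rank 6, with invariant factors (1,1,1,1,1,1).

From H_k ≅ ker(∂_k) / im(∂_{k+1}) we obtain:

  H_1: rank ker ∂_1 − rank ∂_2 = (12 − 5) − 6 = 1, and the invariant factors of ∂_2 are all 1, so H_1 ≅ Z.

H_1 = Z.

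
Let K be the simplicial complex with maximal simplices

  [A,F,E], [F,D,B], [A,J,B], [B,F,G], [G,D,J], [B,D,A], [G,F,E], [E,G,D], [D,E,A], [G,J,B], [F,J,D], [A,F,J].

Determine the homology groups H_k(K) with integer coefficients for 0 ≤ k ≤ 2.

We work with the vertex ordering A < B < D < E < F < G < J. The simplices of K, each written with vertices in increasing order, are:

  0-simplices (7): A, B, D, E, F, G, J
  1-simplices (18): AB, AD, AE, AF, AJ, BD, BF, BG, BJ, DE, DF, DG, DJ, EF, EG, FG, FJ, GJ
  2-simplices (12): ABD, ABJ, ADE, AEF, AFJ, BDF, BFG, BGJ, DEG, DFJ, DGJ, EFG

giving chain groups C_0 ≅ Z^7, C_1 ≅ Z^18, C_2 ≅ Z^12.

The boundary map ∂_1: C_1 → C_0 maps an edge to its endpoints' difference, ∂[p,q] = q − p. For instance
  ∂BJ = J − B.
The 7×18 boundary matrix has rank 6 and Smith normal form diag(1,1,1,1,1,1).

The boundary map ∂_2: C_2 → C_1 acts by ∂[p,q,r] = [q,r] − [p,r] + [p,q]. For instance
  ∂ABD = BD − AD + AB,
  ∂DFJ = FJ − DJ + DF.
The resulting 18×12 matrix has rank 12, and its Smith normal form has invariant factors (1,1,1,1,1,1,1,1,1,1,1,2).

Now H_k = ker ∂_k / im ∂_{k+1}, so:

  H_0: rank C_0 − rank ∂_1 = 7 − 6 = 1, and the invariant factors of ∂_1 are all 1, so H_0 ≅ Z.
  H_1: rank ker ∂_1 − rank ∂_2 = (18 − 6) − 12 = 0, and ∂_2 has invariant factor 2 > 1, so H_1 ≅ Z/2Z.
  H_2: rank ker ∂_2 − rank ∂_3 = (12 − 12) − 0 = 0, and there is no ∂_3, so H_2 ≅ 0.

H_0 = Z,  H_1 = Z/2Z,  H_2 = 0.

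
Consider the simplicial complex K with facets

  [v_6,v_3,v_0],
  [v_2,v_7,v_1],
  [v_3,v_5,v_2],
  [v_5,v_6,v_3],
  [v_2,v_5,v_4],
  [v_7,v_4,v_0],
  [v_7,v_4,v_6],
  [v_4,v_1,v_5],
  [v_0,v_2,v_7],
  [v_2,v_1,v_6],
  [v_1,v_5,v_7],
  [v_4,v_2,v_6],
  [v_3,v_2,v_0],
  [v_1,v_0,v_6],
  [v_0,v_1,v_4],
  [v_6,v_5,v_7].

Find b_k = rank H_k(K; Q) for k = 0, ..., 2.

Order the vertices as v_0 < v_1 < v_2 < v_3 < v_4 < v_5 < v_6 < v_7. Listing each simplex with vertices in this order, K has dimension 2 with simplices:

  0-simplices (8): [v_0], [v_1], [v_2], [v_3], [v_4], [v_5], [v_6], [v_7]
  1-simplices (24): (24 of them)
  2-simplices (16): (16 of them)

giving chain groups C_0 ≅ Z^8, C_1 ≅ Z^24, C_2 ≅ Z^16.

The boundary map ∂_1: C_1 → C_0 sends each edge [p,q] (with p < q) to q − p.
The 8×24 boundary matrix has rank 7 and Smith normal form diag(1,1,1,1,1,1,1).

Boundary ∂_2: C_2 → C_1 sends each 2-simplex [p,q,r] to [q,r] − [p,r] + [p,q]. For instance
  ∂[v_1,v_4,v_5] = [v_4,v_5] − [v_1,v_5] + [v_1,v_4],
  ∂[v_0,v_2,v_7] = [v_2,v_7] − [v_0,v_7] + [v_0,v_2].
The resulting 24×16 matrix has rank 15, and its Smith normal form has invariant factors (1,1,1,1,1,1,1,1,1,1,1,1,1,1,1).

From H_k ≅ ker(∂_k) / im(∂_{k+1}) we obtain:

  H_0: rank C_0 − rank ∂_1 = 8 − 7 = 1, and the invariant factors of ∂_1 are all 1, so H_0 = Z.
  H_1: rank ker ∂_1 − rank ∂_2 = (24 − 7) − 15 = 2, and the invariant factors of ∂_2 are all 1, so H_1 = Z^2.
  H_2: rank ker ∂_2 − rank ∂_3 = (16 − 15) − 0 = 1, and there is no ∂_3, so H_2 = Z.

As a check, the Euler characteristic is 8 − 24 + 16 = 0, which agrees with 1 − 2 + 1 = 0.

Hence the Betti numbers are b_0 = 1, b_1 = 2, b_2 = 1.

b_0 = 1, b_1 = 2, b_2 = 1.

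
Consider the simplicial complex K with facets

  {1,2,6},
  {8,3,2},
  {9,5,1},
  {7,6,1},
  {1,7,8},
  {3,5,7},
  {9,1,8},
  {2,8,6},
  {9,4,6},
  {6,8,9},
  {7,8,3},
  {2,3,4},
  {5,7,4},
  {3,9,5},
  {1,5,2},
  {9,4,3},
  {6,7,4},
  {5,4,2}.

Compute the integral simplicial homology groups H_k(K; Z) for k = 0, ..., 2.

Fix the vertex order 1 < 2 < 3 < 4 < 5 < 6 < 7 < 8 < 9 and write every simplex with vertices in increasing order. Then dim K = 2 and the simplices of K are:

  0-simplices (9): [1], [2], [3], [4], [5], [6], [7], [8], [9]
  1-simplices (27): (27 of them)
  2-simplices (18): [1,2,5], [1,2,6], [1,5,9], [1,6,7], [1,7,8], [1,8,9], [2,3,4], [2,3,8], [2,4,5], [2,6,8], [3,4,9], [3,5,7], [3,5,9], [3,7,8], [4,5,7], [4,6,7], [4,6,9], [6,8,9]

giving chain groups C_0 ≅ Z^9, C_1 ≅ Z^27, C_2 ≅ Z^18.

∂_1: C_1 → C_0 maps an edge to its endpoints' difference, ∂[p,q] = q − p. For instance
  ∂[6,9] = [9] − [6].
The 9×27 boundary matrix has rank 8 and Smith normal form diag(1,1,1,1,1,1,1,1).

∂_2: C_2 → C_1 maps a triangle to the signed sum of its edges. For instance
  ∂[3,5,9] = [5,9] − [3,9] + [3,5],
  ∂[6,8,9] = [8,9] − [6,9] + [6,8].
As a 27×18 matrix over Z this has rank 18, with invariant factors (1,1,1,1,1,1,1,1,1,1,1,1,1,1,1,1,1,2).

From H_k ≅ ker(∂_k) / im(∂_{k+1}) we obtain:

  H_0: rank C_0 − rank ∂_1 = 9 − 8 = 1, and the invariant factors of ∂_1 are all 1, so H_0 = Z.
  H_1: rank ker ∂_1 − rank ∂_2 = (27 − 8) − 18 = 1, and ∂_2 has invariant factor 2 > 1, so H_1 = Z ⊕ Z/2.
  H_2: rank ker ∂_2 − rank ∂_3 = (18 − 18) − 0 = 0, and there is no ∂_3, so H_2 = 0.

As a check, the Euler characteristic is 9 − 27 + 18 = 0, which agrees with 1 − 1 + 0 = 0.
(K is a triangulation of the Klein bottle.)

H_0 ≅ Z,  H_1 ≅ Z ⊕ Z/2,  H_2 = 0.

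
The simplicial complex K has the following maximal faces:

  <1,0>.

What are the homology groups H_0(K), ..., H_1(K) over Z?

H_0 = Z,  H_1 = 0.

Take the total order 0 < 1 on the vertex set. Then K (dimension 1) consists of the simplices:

  0-simplices (2): [0], [1]
  1-simplices (1): [0,1]

Hence C_0 ≅ Z^2, C_1 ≅ Z^1.

The boundary map ∂_1: C_1 → C_0 sends each edge [p,q] (with p < q) to q − p. For instance
  ∂[0,1] = [1] − [0].
As a 2×1 matrix over Z this has rank 1, with invariant factors (1).

Reading off H_k = ker ∂_k / im ∂_{k+1}:

  H_0: rank C_0 − rank ∂_1 = 2 − 1 = 1, and the invariant factors of ∂_1 are all 1, so H_0 = Z.
  H_1: rank ker ∂_1 − rank ∂_2 = (1 − 1) − 0 = 0, and there is no ∂_2, so H_1 = 0.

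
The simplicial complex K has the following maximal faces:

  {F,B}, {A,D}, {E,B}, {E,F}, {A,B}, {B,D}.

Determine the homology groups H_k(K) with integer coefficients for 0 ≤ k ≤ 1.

H_0 ≅ Z,  H_1 ≅ Z^2.

K has 5 vertices, 6 edges.
rank ∂_0 = 0, rank ∂_1 = 4 ⇒ b_0 = 5 − 0 − 4 = 1; all invariant factors of ∂_1 are 1 so no torsion. So H_0 ≅ Z.
rank ∂_1 = 4, rank ∂_2 = 0 ⇒ b_1 = 6 − 4 − 0 = 2. So H_1 ≅ Z^2.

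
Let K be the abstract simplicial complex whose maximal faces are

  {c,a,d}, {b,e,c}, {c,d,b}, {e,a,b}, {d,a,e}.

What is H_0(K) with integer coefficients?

H_0 ≅ Z.

We work with the vertex ordering a < b < c < d < e. The simplices of K, each written with vertices in increasing order, are:

  0-simplices (5): a, b, c, d, e
  1-simplices (10): ab, ac, ad, ae, bc, bd, be, cd, ce, de
  2-simplices (5): abe, acd, ade, bcd, bce

giving chain groups C_0 ≅ Z^5, C_1 ≅ Z^10, C_2 ≅ Z^5.

∂_1: C_1 → C_0 sends each edge [p,q] (with p < q) to q − p. For instance
  ∂ac = c − a.
This gives a 5×10 integer matrix of rank 4; reducing to Smith normal form yields diagonal entries (1,1,1,1).

The boundary map ∂_2: C_2 → C_1 acts by ∂[p,q,r] = [q,r] − [p,r] + [p,q]. For instance
  ∂bce = ce − be + bc,
  ∂bcd = cd − bd + bc.
The 10×5 boundary matrix has rank 5 and Smith normal form diag(1,1,1,1,1).

Reading off H_k = ker ∂_k / im ∂_{k+1}:

  H_0: rank C_0 − rank ∂_1 = 5 − 4 = 1, and the invariant factors of ∂_1 are all 1, so H_0 = Z.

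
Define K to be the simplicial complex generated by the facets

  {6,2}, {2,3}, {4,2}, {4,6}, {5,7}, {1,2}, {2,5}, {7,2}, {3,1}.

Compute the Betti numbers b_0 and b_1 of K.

Fix the vertex order 1 < 2 < 3 < 4 < 5 < 6 < 7 and write every simplex with vertices in increasing order. Then dim K = 1 and the simplices of K are:

  0-simplices (7): [1], [2], [3], [4], [5], [6], [7]
  1-simplices (9): [1,2], [1,3], [2,3], [2,4], [2,5], [2,6], [2,7], [4,6], [5,7]

so the chain groups are C_0 ≅ Z^7, C_1 ≅ Z^9.

The boundary map ∂_1: C_1 → C_0 maps an edge to its endpoints' difference, ∂[p,q] = q − p. For instance
  ∂[2,7] = [7] − [2].
The 7×9 boundary matrix has rank 6 and Smith normal form diag(1,1,1,1,1,1).

Computing H_k = (kernel of ∂_k) / (image of ∂_{k+1}):

  H_0: rank C_0 − rank ∂_1 = 7 − 6 = 1, and the invariant factors of ∂_1 are all 1, so H_0 = Z.
  H_1: rank ker ∂_1 − rank ∂_2 = (9 − 6) − 0 = 3, and there is no ∂_2, so H_1 = Z^3.

As a check, the Euler characteristic is 7 − 9 = -2, which agrees with 1 − 3 = -2.
(K is a triangulation of a wedge of 3 circles.)

Hence the Betti numbers are b_0 = 1, b_1 = 3.

b_0 = 1, b_1 = 3.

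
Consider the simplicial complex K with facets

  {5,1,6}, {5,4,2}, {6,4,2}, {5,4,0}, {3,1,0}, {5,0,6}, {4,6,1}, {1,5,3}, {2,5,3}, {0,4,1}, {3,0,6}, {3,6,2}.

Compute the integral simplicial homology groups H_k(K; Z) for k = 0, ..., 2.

H_0 ≅ Z,  H_1 ≅ Z/2Z,  H_2 = 0.

Order the vertices as 0 < 1 < 2 < 3 < 4 < 5 < 6. Listing each simplex with vertices in this order, K has dimension 2 with simplices:

  0-simplices (7): [0], [1], [2], [3], [4], [5], [6]
  1-simplices (18): [0,1], [0,3], [0,4], [0,5], [0,6], [1,3], [1,4], [1,5], [1,6], [2,3], [2,4], [2,5], [2,6], [3,5], [3,6], [4,5], [4,6], [5,6]
  2-simplices (12): [0,1,3], [0,1,4], [0,3,6], [0,4,5], [0,5,6], [1,3,5], [1,4,6], [1,5,6], [2,3,5], [2,3,6], [2,4,5], [2,4,6]

so the chain groups are C_0 ≅ Z^7, C_1 ≅ Z^18, C_2 ≅ Z^12.

∂_1: C_1 → C_0 maps an edge to its endpoints' difference, ∂[p,q] = q − p. For instance
  ∂[4,5] = [5] − [4].
The 7×18 boundary matrix has rank 6 and Smith normal form diag(1,1,1,1,1,1).

The boundary map ∂_2: C_2 → C_1 acts by ∂[p,q,r] = [q,r] − [p,r] + [p,q]. For instance
  ∂[0,3,6] = [3,6] − [0,6] + [0,3],
  ∂[1,3,5] = [3,5] − [1,5] + [1,3].
The 18×12 boundary matrix has rank 12 and Smith normal form diag(1,1,1,1,1,1,1,1,1,1,1,2).

From H_k ≅ ker(∂_k) / im(∂_{k+1}) we obtain:

  H_0: rank C_0 − rank ∂_1 = 7 − 6 = 1, and the invariant factors of ∂_1 are all 1, so H_0 ≅ Z.
  H_1: rank ker ∂_1 − rank ∂_2 = (18 − 6) − 12 = 0, and ∂_2 has invariant factor 2 > 1, so H_1 ≅ Z/2Z.
  H_2: rank ker ∂_2 − rank ∂_3 = (12 − 12) − 0 = 0, and there is no ∂_3, so H_2 ≅ 0.

As a check, the Euler characteristic is 7 − 18 + 12 = 1, which agrees with 1 − 0 + 0 = 1.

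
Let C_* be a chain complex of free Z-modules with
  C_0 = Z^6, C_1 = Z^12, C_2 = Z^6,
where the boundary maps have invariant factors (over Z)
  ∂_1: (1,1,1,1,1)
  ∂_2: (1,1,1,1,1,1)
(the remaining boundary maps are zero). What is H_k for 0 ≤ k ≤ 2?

H_0: b_0 = 6 − 0 − 5 = 1; torsion from ∂_1 factors > 1: none. So H_0 = Z.
H_1: b_1 = 12 − 5 − 6 = 1; torsion from ∂_2 factors > 1: none. So H_1 = Z.
H_2: b_2 = 6 − 6 − 0 = 0; torsion from ∂_3 factors > 1: none. So H_2 = 0.

H_0 = Z,  H_1 = Z,  H_2 = 0.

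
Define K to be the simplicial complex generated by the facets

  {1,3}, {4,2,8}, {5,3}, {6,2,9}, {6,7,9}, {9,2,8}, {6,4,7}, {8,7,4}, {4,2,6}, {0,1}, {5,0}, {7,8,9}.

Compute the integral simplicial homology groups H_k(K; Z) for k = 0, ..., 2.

Take the total order 0 < 1 < 2 < 3 < 4 < 5 < 6 < 7 < 8 < 9 on the vertex set. Then K (dimension 2) consists of the simplices:

  0-simplices (10): [0], [1], [2], [3], [4], [5], [6], [7], [8], [9]
  1-simplices (16): [0,1], [0,5], [1,3], [2,4], [2,6], [2,8], [2,9], [3,5], [4,6], [4,7], [4,8], [6,7], [6,9], [7,8], [7,9], [8,9]
  2-simplices (8): [2,4,6], [2,4,8], [2,6,9], [2,8,9], [4,6,7], [4,7,8], [6,7,9], [7,8,9]

giving chain groups C_0 ≅ Z^10, C_1 ≅ Z^16, C_2 ≅ Z^8.

Boundary ∂_1: C_1 → C_0 is given by ∂[p,q] = [q] − [p]. For instance
  ∂[3,5] = [5] − [3].
The 10×16 boundary matrix has rank 8 and Smith normal form diag(1,1,1,1,1,1,1,1).

The boundary map ∂_2: C_2 → C_1 acts by ∂[p,q,r] = [q,r] − [p,r] + [p,q]. For instance
  ∂[2,6,9] = [6,9] − [2,9] + [2,6],
  ∂[2,4,8] = [4,8] − [2,8] + [2,4].
As a 16×8 matrix over Z this has rank 7, with invariant factors (1,1,1,1,1,1,1).

Reading off H_k = ker ∂_k / im ∂_{k+1}:

  H_0: rank C_0 − rank ∂_1 = 10 − 8 = 2, and the invariant factors of ∂_1 are all 1, so H_0 = Z^2.
  H_1: rank ker ∂_1 − rank ∂_2 = (16 − 8) − 7 = 1, and the invariant factors of ∂_2 are all 1, so H_1 = Z.
  H_2: rank ker ∂_2 − rank ∂_3 = (8 − 7) − 0 = 1, and there is no ∂_3, so H_2 = Z.

As a check, the Euler characteristic is 10 − 16 + 8 = 2, which agrees with 2 − 1 + 1 = 2.
(K is a triangulation of the disjoint union of the 2-sphere S^2 and the circle S^1.)

H_0 = Z^2,  H_1 = Z,  H_2 = Z.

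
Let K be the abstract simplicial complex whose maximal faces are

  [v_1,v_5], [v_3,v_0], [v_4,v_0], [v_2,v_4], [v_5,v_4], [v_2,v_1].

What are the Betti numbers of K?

K has 6 vertices, 6 edges.
rank ∂_0 = 0, rank ∂_1 = 5 ⇒ b_0 = 6 − 0 − 5 = 1; all invariant factors of ∂_1 are 1 so no torsion. So H_0 ≅ Z.
rank ∂_1 = 5, rank ∂_2 = 0 ⇒ b_1 = 6 − 5 − 0 = 1. So H_1 ≅ Z.

b_0 = 1, b_1 = 1.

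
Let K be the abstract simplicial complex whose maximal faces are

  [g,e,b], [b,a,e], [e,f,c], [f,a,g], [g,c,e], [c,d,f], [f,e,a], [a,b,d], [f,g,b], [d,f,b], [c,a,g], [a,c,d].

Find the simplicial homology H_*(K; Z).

H_0 = Z,  H_1 = Z_2,  H_2 = 0.

K has 7 vertices, 18 edges, 12 triangles.
rank ∂_0 = 0, rank ∂_1 = 6 ⇒ b_0 = 7 − 0 − 6 = 1; all invariant factors of ∂_1 are 1 so no torsion. So H_0 ≅ Z.
rank ∂_1 = 6, rank ∂_2 = 12 ⇒ b_1 = 18 − 6 − 12 = 0; ∂_2 has invariant factor(s) [2] giving torsion. So H_1 ≅ Z_2.
rank ∂_2 = 12, rank ∂_3 = 0 ⇒ b_2 = 12 − 12 − 0 = 0. So H_2 ≅ 0.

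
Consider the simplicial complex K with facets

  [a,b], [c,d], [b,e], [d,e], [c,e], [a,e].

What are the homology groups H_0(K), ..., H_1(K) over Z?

Order the vertices as a < b < c < d < e. Listing each simplex with vertices in this order, K has dimension 1 with simplices:

  0-simplices (5): a, b, c, d, e
  1-simplices (6): ab, ae, be, cd, ce, de

Hence C_0 ≅ Z^5, C_1 ≅ Z^6.

∂_1: C_1 → C_0 is given by ∂[p,q] = [q] − [p]. For instance
  ∂ce = e − c.
As a 5×6 matrix over Z this has rank 4, with invariant factors (1,1,1,1).

Now H_k = ker ∂_k / im ∂_{k+1}, so:

  H_0: rank C_0 − rank ∂_1 = 5 − 4 = 1, and the invariant factors of ∂_1 are all 1, so H_0 = Z.
  H_1: rank ker ∂_1 − rank ∂_2 = (6 − 4) − 0 = 2, and there is no ∂_2, so H_1 = Z^2.

H_0 ≅ Z,  H_1 ≅ Z^2.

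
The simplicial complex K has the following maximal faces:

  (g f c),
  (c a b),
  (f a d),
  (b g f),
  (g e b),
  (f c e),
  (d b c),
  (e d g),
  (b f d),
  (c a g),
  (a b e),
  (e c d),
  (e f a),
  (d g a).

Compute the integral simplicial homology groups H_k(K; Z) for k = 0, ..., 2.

Order the vertices as a < b < c < d < e < f < g. Listing each simplex with vertices in this order, K has dimension 2 with simplices:

  0-simplices (7): a, b, c, d, e, f, g
  1-simplices (21): ab, ac, ad, ae, af, ag, bc, bd, be, bf, bg, cd, ce, cf, cg, de, df, dg, ef, eg, fg
  2-simplices (14): abc, abe, acg, adf, adg, aef, bcd, bdf, beg, bfg, cde, cef, cfg, deg

so the chain groups are C_0 ≅ Z^7, C_1 ≅ Z^21, C_2 ≅ Z^14.

Boundary ∂_1: C_1 → C_0 is given by ∂[p,q] = [q] − [p]. For instance
  ∂dg = g − d.
The 7×21 boundary matrix has rank 6 and Smith normal form diag(1,1,1,1,1,1).

∂_2: C_2 → C_1 maps a triangle to the signed sum of its edges. For instance
  ∂deg = eg − dg + de,
  ∂bdf = df − bf + bd.
As a 21×14 matrix over Z this has rank 13, with invariant factors (1,1,1,1,1,1,1,1,1,1,1,1,1).

From H_k ≅ ker(∂_k) / im(∂_{k+1}) we obtain:

  H_0: rank C_0 − rank ∂_1 = 7 − 6 = 1, and the invariant factors of ∂_1 are all 1, so H_0 = Z.
  H_1: rank ker ∂_1 − rank ∂_2 = (21 − 6) − 13 = 2, and the invariant factors of ∂_2 are all 1, so H_1 = Z^2.
  H_2: rank ker ∂_2 − rank ∂_3 = (14 − 13) − 0 = 1, and there is no ∂_3, so H_2 = Z.

As a check, the Euler characteristic is 7 − 21 + 14 = 0, which agrees with 1 − 2 + 1 = 0.

H_0 ≅ Z,  H_1 ≅ Z^2,  H_2 ≅ Z.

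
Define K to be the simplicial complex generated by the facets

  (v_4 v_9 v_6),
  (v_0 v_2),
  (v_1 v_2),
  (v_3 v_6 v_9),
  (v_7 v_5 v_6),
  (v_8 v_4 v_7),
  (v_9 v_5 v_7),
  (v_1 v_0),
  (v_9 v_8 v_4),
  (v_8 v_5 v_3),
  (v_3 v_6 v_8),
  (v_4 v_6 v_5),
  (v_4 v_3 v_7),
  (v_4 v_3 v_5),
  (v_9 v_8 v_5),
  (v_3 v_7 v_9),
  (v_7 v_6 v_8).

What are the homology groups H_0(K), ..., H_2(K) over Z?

H_0 ≅ Z^2,  H_1 ≅ Z^3,  H_2 ≅ Z.

We work with the vertex ordering v_0 < v_1 < v_2 < v_3 < v_4 < v_5 < v_6 < v_7 < v_8 < v_9. The simplices of K, each written with vertices in increasing order, are:

  0-simplices (10): [v_0], [v_1], [v_2], [v_3], [v_4], [v_5], [v_6], [v_7], [v_8], [v_9]
  1-simplices (24): (24 of them)
  2-simplices (14): (14 of them)

giving chain groups C_0 ≅ Z^10, C_1 ≅ Z^24, C_2 ≅ Z^14.

The boundary map ∂_1: C_1 → C_0 is given by ∂[p,q] = [q] − [p]. For instance
  ∂[v_5,v_6] = [v_6] − [v_5].
The 10×24 boundary matrix has rank 8 and Smith normal form diag(1,1,1,1,1,1,1,1).

The boundary map ∂_2: C_2 → C_1 maps a triangle to the signed sum of its edges. For instance
  ∂[v_3,v_7,v_9] = [v_7,v_9] − [v_3,v_9] + [v_3,v_7],
  ∂[v_4,v_5,v_6] = [v_5,v_6] − [v_4,v_6] + [v_4,v_5].
The 24×14 boundary matrix has rank 13 and Smith normal form diag(1,1,1,1,1,1,1,1,1,1,1,1,1).

Now H_k = ker ∂_k / im ∂_{k+1}, so:

  H_0: rank C_0 − rank ∂_1 = 10 − 8 = 2, and the invariant factors of ∂_1 are all 1, so H_0 ≅ Z^2.
  H_1: rank ker ∂_1 − rank ∂_2 = (24 − 8) − 13 = 3, and the invariant factors of ∂_2 are all 1, so H_1 ≅ Z^3.
  H_2: rank ker ∂_2 − rank ∂_3 = (14 − 13) − 0 = 1, and there is no ∂_3, so H_2 ≅ Z.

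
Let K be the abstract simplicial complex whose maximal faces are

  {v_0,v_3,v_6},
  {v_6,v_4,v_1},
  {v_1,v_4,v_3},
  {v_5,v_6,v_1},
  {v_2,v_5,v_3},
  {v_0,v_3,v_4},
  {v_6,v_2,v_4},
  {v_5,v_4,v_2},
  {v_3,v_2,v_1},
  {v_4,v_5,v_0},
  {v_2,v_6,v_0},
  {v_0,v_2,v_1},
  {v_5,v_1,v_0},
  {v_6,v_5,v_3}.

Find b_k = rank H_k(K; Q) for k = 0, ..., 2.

Order the vertices as v_0 < v_1 < v_2 < v_3 < v_4 < v_5 < v_6. Listing each simplex with vertices in this order, K has dimension 2 with simplices:

  0-simplices (7): [v_0], [v_1], [v_2], [v_3], [v_4], [v_5], [v_6]
  1-simplices (21): (21 of them)
  2-simplices (14): (14 of them)

Hence C_0 ≅ Z^7, C_1 ≅ Z^21, C_2 ≅ Z^14.

∂_1: C_1 → C_0 is given by ∂[p,q] = [q] − [p].
As a 7×21 matrix over Z this has rank 6, with invariant factors (1,1,1,1,1,1).

Boundary ∂_2: C_2 → C_1 acts by ∂[p,q,r] = [q,r] − [p,r] + [p,q]. For instance
  ∂[v_2,v_4,v_5] = [v_4,v_5] − [v_2,v_5] + [v_2,v_4],
  ∂[v_0,v_2,v_6] = [v_2,v_6] − [v_0,v_6] + [v_0,v_2].
This gives a 21×14 integer matrix of rank 13; reducing to Smith normal form yields diagonal entries (1,1,1,1,1,1,1,1,1,1,1,1,1).

Now H_k = ker ∂_k / im ∂_{k+1}, so:

  H_0: rank C_0 − rank ∂_1 = 7 − 6 = 1, and the invariant factors of ∂_1 are all 1, so H_0 = Z.
  H_1: rank ker ∂_1 − rank ∂_2 = (21 − 6) − 13 = 2, and the invariant factors of ∂_2 are all 1, so H_1 = Z^2.
  H_2: rank ker ∂_2 − rank ∂_3 = (14 − 13) − 0 = 1, and there is no ∂_3, so H_2 = Z.

Hence the Betti numbers are b_0 = 1, b_1 = 2, b_2 = 1.

b_0 = 1, b_1 = 2, b_2 = 1.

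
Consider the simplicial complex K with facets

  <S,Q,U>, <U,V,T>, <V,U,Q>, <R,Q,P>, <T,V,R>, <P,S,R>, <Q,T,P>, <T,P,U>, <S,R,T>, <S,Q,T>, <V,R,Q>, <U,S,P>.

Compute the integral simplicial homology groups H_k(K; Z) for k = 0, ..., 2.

Take the total order P < Q < R < S < T < U < V on the vertex set. Then K (dimension 2) consists of the simplices:

  0-simplices (7): P, Q, R, S, T, U, V
  1-simplices (18): PQ, PR, PS, PT, PU, QR, QS, QT, QU, QV, RS, RT, RV, ST, SU, TU, TV, UV
  2-simplices (12): PQR, PQT, PRS, PSU, PTU, QRV, QST, QSU, QUV, RST, RTV, TUV

so the chain groups are C_0 ≅ Z^7, C_1 ≅ Z^18, C_2 ≅ Z^12.

∂_1: C_1 → C_0 is given by ∂[p,q] = [q] − [p]. For instance
  ∂TU = U − T.
The resulting 7×18 matrix has rank 6, and its Smith normal form has invariant factors (1,1,1,1,1,1).

The boundary map ∂_2: C_2 → C_1 maps a triangle to the signed sum of its edges. For instance
  ∂PTU = TU − PU + PT,
  ∂QSU = SU − QU + QS.
The 18×12 boundary matrix has rank 12 and Smith normal form diag(1,1,1,1,1,1,1,1,1,1,1,2).

Reading off H_k = ker ∂_k / im ∂_{k+1}:

  H_0: rank C_0 − rank ∂_1 = 7 − 6 = 1, and the invariant factors of ∂_1 are all 1, so H_0 = Z.
  H_1: rank ker ∂_1 − rank ∂_2 = (18 − 6) − 12 = 0, and ∂_2 has invariant factor 2 > 1, so H_1 = Z/2.
  H_2: rank ker ∂_2 − rank ∂_3 = (12 − 12) − 0 = 0, and there is no ∂_3, so H_2 = 0.

As a check, the Euler characteristic is 7 − 18 + 12 = 1, which agrees with 1 − 0 + 0 = 1.

H_0 = Z,  H_1 = Z/2,  H_2 = 0.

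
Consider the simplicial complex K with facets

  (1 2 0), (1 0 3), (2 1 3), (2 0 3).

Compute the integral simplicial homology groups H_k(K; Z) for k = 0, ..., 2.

K has 4 vertices, 6 edges, 4 triangles.
rank ∂_0 = 0, rank ∂_1 = 3 ⇒ b_0 = 4 − 0 − 3 = 1; all invariant factors of ∂_1 are 1 so no torsion. So H_0 ≅ Z.
rank ∂_1 = 3, rank ∂_2 = 3 ⇒ b_1 = 6 − 3 − 3 = 0; all invariant factors of ∂_2 are 1 so no torsion. So H_1 ≅ 0.
rank ∂_2 = 3, rank ∂_3 = 0 ⇒ b_2 = 4 − 3 − 0 = 1. So H_2 ≅ Z.

H_0 = Z,  H_1 = 0,  H_2 = Z.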